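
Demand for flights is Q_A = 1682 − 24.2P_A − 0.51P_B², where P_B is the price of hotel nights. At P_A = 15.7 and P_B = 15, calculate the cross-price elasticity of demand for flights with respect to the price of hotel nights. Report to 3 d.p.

-0.193

At P_A = 15.7 and P_B = 15: Q_A = 1187.31.
∂Q_A/∂P_B = -1.02P_B = -1.02(15) = -15.3000.
ε = (∂Q_A/∂P_B)(P_B/Q_A) = -15.3000 × (15/1187.31) ≈ -0.193.
ε < 0: complements.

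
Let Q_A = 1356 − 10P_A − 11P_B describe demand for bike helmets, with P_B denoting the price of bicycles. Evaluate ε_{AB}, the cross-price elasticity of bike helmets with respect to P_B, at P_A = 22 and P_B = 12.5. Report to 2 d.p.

At P_A = 22 and P_B = 12.5: Q_A = 998.5.
∂Q_A/∂P_B = -11.
ε = (∂Q_A/∂P_B)(P_B/Q_A) = -11 × (12.5/998.5) ≈ -0.14.

-0.14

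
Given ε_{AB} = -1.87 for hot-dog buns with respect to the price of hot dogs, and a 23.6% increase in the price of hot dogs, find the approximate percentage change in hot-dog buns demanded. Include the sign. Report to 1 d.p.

-44.1%

%ΔQ ≈ ε × %ΔP of hot dogs = -1.87 × (23.6%) = -44.1%.
Demand for hot-dog buns falls by about 44.1%.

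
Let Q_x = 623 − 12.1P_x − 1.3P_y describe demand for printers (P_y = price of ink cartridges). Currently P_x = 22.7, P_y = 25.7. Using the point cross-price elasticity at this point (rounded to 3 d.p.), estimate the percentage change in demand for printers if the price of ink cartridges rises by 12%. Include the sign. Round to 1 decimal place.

-1.3%

At P_x = 22.7, P_y = 25.7: Q_x = 314.92.
∂Q_x/∂P_y = -1.3.
ε = (∂Q_x/∂P_y)(P_y/Q_x) = -1.3000 × 25.7/314.92 ≈ -0.106.
%ΔQ_x ≈ ε × %ΔP_y = -0.106 × (12%) = -1.3%.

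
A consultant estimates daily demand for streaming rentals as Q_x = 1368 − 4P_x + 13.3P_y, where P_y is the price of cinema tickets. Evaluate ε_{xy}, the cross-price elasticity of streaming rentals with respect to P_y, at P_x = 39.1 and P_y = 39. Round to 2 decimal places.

0.30

At P_x = 39.1 and P_y = 39: Q_x = 1730.3.
∂Q_x/∂P_y = 13.3.
ε = (∂Q_x/∂P_y)(P_y/Q_x) = 13.3 × (39/1730.3) ≈ 0.30.
Since ε > 0, streaming rentals and cinema tickets are substitutes.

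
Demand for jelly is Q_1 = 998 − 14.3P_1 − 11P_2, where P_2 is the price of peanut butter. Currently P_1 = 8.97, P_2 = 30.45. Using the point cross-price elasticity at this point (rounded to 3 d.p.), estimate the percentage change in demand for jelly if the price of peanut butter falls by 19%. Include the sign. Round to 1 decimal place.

At P_1 = 8.97, P_2 = 30.45: Q_1 = 534.779.
∂Q_1/∂P_2 = -11.
ε = (∂Q_1/∂P_2)(P_2/Q_1) = -11.0000 × 30.45/534.779 ≈ -0.626.
%ΔQ_1 ≈ ε × %ΔP_2 = -0.626 × (-19%) = 11.9%.

11.9%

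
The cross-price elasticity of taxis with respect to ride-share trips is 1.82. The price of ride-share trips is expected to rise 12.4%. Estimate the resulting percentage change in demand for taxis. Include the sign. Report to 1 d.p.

22.6%

%ΔQ ≈ ε × %ΔP of ride-share trips = 1.82 × (12.4%) = 22.6%.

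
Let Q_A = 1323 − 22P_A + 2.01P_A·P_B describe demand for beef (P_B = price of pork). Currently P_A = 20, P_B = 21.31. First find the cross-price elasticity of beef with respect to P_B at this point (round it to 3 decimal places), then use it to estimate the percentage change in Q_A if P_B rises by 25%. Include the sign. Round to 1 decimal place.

At P_A = 20, P_B = 21.31: Q_A = 1739.662.
∂Q_A/∂P_B = 2.01P_A = 40.2000.
ε = (∂Q_A/∂P_B)(P_B/Q_A) = 40.2000 × 21.31/1739.662 ≈ 0.492.
%ΔQ_A ≈ ε × %ΔP_B = 0.492 × (25%) = 12.3%.

12.3%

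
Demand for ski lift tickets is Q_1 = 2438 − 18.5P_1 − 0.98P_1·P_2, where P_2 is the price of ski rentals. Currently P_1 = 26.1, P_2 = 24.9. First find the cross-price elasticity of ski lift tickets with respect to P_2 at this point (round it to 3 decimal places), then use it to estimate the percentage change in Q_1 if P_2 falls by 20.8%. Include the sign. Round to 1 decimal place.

At P_1 = 26.1, P_2 = 24.9: Q_1 = 1318.258.
∂Q_1/∂P_2 = -0.98P_1 = -25.5780.
ε = (∂Q_1/∂P_2)(P_2/Q_1) = -25.5780 × 24.9/1318.258 ≈ -0.483.
%ΔQ_1 ≈ ε × %ΔP_2 = -0.483 × (-20.8%) = 10.0%.

10.0%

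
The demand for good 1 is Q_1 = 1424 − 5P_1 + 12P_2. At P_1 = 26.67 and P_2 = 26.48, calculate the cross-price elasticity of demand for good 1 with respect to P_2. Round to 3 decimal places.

0.198

At P_1 = 26.67 and P_2 = 26.48: Q_1 = 1608.41.
∂Q_1/∂P_2 = 12.
ε = (∂Q_1/∂P_2)(P_2/Q_1) = 12 × (26.48/1608.41) ≈ 0.198.
Since ε > 0, good 1 and good 2 are substitutes.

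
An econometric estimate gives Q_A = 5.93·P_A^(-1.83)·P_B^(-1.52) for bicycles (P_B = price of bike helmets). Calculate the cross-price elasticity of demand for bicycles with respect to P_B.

-1.52

In a log-linear (constant-elasticity) demand function, the coefficient on the exponent of P_B is the cross-price elasticity.
ε = -1.52. Negative, so bicycles and bike helmets are complements.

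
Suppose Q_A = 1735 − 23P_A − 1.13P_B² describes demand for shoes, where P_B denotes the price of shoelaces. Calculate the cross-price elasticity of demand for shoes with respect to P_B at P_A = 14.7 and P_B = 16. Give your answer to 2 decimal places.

-0.52

At P_A = 14.7 and P_B = 16: Q_A = 1107.62.
∂Q_A/∂P_B = -2.26P_B = -2.26(16) = -36.1600.
ε = (∂Q_A/∂P_B)(P_B/Q_A) = -36.1600 × (16/1107.62) ≈ -0.52.
ε < 0: complements.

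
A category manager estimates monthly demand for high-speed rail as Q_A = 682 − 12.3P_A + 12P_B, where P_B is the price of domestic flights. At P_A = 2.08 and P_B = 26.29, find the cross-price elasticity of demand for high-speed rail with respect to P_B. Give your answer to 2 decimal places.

0.32

At P_A = 2.08 and P_B = 26.29: Q_A = 971.896.
∂Q_A/∂P_B = 12.
ε = (∂Q_A/∂P_B)(P_B/Q_A) = 12 × (26.29/971.896) ≈ 0.32.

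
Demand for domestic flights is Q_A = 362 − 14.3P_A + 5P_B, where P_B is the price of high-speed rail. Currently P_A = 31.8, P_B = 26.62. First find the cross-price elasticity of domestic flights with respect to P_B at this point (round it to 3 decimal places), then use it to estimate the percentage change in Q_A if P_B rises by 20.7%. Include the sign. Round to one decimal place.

68.3%

At P_A = 31.8, P_B = 26.62: Q_A = 40.36.
∂Q_A/∂P_B = 5.
ε = (∂Q_A/∂P_B)(P_B/Q_A) = 5.0000 × 26.62/40.36 ≈ 3.298.
%ΔQ_A ≈ ε × %ΔP_B = 3.298 × (20.7%) = 68.3%.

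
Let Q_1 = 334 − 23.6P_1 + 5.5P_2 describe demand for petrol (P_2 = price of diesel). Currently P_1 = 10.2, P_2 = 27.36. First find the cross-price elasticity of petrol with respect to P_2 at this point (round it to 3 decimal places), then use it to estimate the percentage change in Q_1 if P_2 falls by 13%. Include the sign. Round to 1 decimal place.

-8.0%

At P_1 = 10.2, P_2 = 27.36: Q_1 = 243.76.
∂Q_1/∂P_2 = 5.5.
ε = (∂Q_1/∂P_2)(P_2/Q_1) = 5.5000 × 27.36/243.76 ≈ 0.617.
%ΔQ_1 ≈ ε × %ΔP_2 = 0.617 × (-13%) = -8.0%.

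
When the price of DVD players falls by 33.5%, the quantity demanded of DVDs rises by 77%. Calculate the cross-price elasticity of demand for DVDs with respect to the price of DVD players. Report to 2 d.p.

ε = (%ΔQ of DVDs) / (%ΔP of DVD players) = (77%) / (-33.5%) ≈ -2.30.
Negative cross-price elasticity: complements.

-2.30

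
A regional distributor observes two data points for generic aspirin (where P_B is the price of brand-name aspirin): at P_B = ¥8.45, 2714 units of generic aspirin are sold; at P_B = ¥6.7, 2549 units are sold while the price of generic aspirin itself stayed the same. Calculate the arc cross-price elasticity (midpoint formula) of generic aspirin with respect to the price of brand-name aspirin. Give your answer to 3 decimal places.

ΔQ_A = 2549 − 2714 = -165; ΔP_B = 6.7 − 8.45 = -1.75.
Midpoints: Q̄_A = 2631.5, P̄_B = 7.57.
ε = (ΔQ_A/Q̄_A)/(ΔP_B/P̄_B) = (-165/2631.5)/(-1.75/7.57) ≈ 0.271.
ε > 0: generic aspirin and brand-name aspirin are substitutes.

0.271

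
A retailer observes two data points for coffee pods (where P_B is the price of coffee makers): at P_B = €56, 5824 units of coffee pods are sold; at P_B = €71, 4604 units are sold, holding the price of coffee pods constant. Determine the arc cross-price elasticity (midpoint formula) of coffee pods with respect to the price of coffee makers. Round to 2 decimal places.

ΔQ_A = 4604 − 5824 = -1220; ΔP_B = 71 − 56 = 15.
Midpoints: Q̄_A = 5214.0, P̄_B = 63.50.
ε = (ΔQ_A/Q̄_A)/(ΔP_B/P̄_B) = (-1220/5214.0)/(15/63.50) ≈ -0.99.
ε < 0: coffee pods and coffee makers are complements.

-0.99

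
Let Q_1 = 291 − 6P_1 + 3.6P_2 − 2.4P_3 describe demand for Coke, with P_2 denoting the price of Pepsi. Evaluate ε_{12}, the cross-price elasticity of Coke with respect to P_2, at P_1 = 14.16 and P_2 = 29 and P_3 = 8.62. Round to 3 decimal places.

At P_1 = 14.16 and P_2 = 29 and P_3 = 8.62: Q_1 = 289.752.
∂Q_1/∂P_2 = 3.6.
ε = (∂Q_1/∂P_2)(P_2/Q_1) = 3.6 × (29/289.752) ≈ 0.360.
Since ε > 0, Coke and Pepsi are substitutes.

0.360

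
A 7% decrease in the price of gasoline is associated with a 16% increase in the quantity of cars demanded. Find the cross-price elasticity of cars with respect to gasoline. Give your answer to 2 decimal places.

-2.29

ε = (%ΔQ of cars) / (%ΔP of gasoline) = (16%) / (-7%) ≈ -2.29.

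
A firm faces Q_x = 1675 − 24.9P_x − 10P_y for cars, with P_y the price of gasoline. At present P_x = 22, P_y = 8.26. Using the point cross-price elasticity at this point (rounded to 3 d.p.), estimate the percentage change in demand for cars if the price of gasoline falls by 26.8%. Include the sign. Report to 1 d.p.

2.1%

At P_x = 22, P_y = 8.26: Q_x = 1044.6.
∂Q_x/∂P_y = -10.
ε = (∂Q_x/∂P_y)(P_y/Q_x) = -10.0000 × 8.26/1044.6 ≈ -0.079.
%ΔQ_x ≈ ε × %ΔP_y = -0.079 × (-26.8%) = 2.1%.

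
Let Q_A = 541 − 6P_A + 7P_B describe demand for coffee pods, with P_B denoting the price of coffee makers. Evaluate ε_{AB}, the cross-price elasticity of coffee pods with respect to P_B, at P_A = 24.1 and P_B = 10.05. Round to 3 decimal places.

At P_A = 24.1 and P_B = 10.05: Q_A = 466.75.
∂Q_A/∂P_B = 7.
ε = (∂Q_A/∂P_B)(P_B/Q_A) = 7 × (10.05/466.75) ≈ 0.151.

0.151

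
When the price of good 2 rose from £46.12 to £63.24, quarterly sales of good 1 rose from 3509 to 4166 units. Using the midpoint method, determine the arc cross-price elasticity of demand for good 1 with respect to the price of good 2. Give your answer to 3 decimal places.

ΔQ_1 = 4166 − 3509 = 657; ΔP_2 = 63.24 − 46.12 = 17.12.
Midpoints: Q̄_1 = 3837.5, P̄_2 = 54.68.
ε = (ΔQ_1/Q̄_1)/(ΔP_2/P̄_2) = (657/3837.5)/(17.12/54.68) ≈ 0.547.
ε > 0: good 1 and good 2 are substitutes.

0.547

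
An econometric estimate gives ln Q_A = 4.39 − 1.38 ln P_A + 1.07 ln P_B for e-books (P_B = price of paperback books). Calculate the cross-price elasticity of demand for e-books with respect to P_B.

In a log-linear (constant-elasticity) demand function, the coefficient on ln P_B is the cross-price elasticity.
ε = 1.07. Positive, so e-books and paperback books are substitutes.

1.07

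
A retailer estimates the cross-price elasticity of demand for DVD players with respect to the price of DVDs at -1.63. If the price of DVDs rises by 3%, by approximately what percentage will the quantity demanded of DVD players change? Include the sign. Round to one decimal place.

-4.9%

%ΔQ ≈ ε × %ΔP of DVDs = -1.63 × (3%) = -4.9%.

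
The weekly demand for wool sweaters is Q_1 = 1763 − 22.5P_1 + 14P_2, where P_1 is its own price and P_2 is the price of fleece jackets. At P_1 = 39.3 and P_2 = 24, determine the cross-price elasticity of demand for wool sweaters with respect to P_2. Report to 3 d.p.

At P_1 = 39.3 and P_2 = 24: Q_1 = 1214.75.
∂Q_1/∂P_2 = 14.
ε = (∂Q_1/∂P_2)(P_2/Q_1) = 14 × (24/1214.75) ≈ 0.277.
Since ε > 0, wool sweaters and fleece jackets are substitutes.

0.277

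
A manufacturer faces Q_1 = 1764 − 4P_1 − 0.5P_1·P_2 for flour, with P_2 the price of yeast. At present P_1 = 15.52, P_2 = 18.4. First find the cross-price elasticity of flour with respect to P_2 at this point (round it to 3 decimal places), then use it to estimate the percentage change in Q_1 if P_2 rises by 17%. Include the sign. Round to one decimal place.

At P_1 = 15.52, P_2 = 18.4: Q_1 = 1559.136.
∂Q_1/∂P_2 = -0.5P_1 = -7.7600.
ε = (∂Q_1/∂P_2)(P_2/Q_1) = -7.7600 × 18.4/1559.136 ≈ -0.092.
%ΔQ_1 ≈ ε × %ΔP_2 = -0.092 × (17%) = -1.6%.

-1.6%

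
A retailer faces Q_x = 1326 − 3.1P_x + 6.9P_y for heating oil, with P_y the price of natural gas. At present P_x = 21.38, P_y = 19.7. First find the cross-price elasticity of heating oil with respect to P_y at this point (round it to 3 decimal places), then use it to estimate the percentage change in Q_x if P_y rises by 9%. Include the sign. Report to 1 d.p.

At P_x = 21.38, P_y = 19.7: Q_x = 1395.652.
∂Q_x/∂P_y = 6.9.
ε = (∂Q_x/∂P_y)(P_y/Q_x) = 6.9000 × 19.7/1395.652 ≈ 0.097.
%ΔQ_x ≈ ε × %ΔP_y = 0.097 × (9%) = 0.9%.

0.9%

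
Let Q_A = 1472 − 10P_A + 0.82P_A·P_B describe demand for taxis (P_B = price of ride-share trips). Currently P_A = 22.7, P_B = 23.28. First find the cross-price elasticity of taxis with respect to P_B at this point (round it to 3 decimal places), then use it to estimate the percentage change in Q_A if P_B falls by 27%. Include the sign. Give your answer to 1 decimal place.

At P_A = 22.7, P_B = 23.28: Q_A = 1678.334.
∂Q_A/∂P_B = 0.82P_A = 18.6140.
ε = (∂Q_A/∂P_B)(P_B/Q_A) = 18.6140 × 23.28/1678.334 ≈ 0.258.
%ΔQ_A ≈ ε × %ΔP_B = 0.258 × (-27%) = -7.0%.

-7.0%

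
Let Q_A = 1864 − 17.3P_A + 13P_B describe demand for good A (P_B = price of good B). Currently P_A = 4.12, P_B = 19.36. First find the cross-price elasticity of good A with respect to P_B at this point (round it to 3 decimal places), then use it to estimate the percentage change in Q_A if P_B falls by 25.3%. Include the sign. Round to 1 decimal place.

-3.1%

At P_A = 4.12, P_B = 19.36: Q_A = 2044.404.
∂Q_A/∂P_B = 13.
ε = (∂Q_A/∂P_B)(P_B/Q_A) = 13.0000 × 19.36/2044.404 ≈ 0.123.
%ΔQ_A ≈ ε × %ΔP_B = 0.123 × (-25.3%) = -3.1%.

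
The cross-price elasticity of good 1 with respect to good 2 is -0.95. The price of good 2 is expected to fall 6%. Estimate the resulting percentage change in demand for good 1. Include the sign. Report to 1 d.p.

%ΔQ ≈ ε × %ΔP of good 2 = -0.95 × (-6%) = 5.7%.
Demand for good 1 rises by about 5.7%.

5.7%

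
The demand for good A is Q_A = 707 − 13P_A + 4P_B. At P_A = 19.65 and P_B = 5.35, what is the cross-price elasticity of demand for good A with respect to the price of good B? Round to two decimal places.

0.05

At P_A = 19.65 and P_B = 5.35: Q_A = 472.95.
∂Q_A/∂P_B = 4.
ε = (∂Q_A/∂P_B)(P_B/Q_A) = 4 × (5.35/472.95) ≈ 0.05.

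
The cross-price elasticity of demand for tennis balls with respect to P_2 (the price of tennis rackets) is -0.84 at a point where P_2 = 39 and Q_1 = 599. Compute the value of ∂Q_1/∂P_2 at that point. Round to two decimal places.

ε = (∂Q_1/∂P_2)·(P_2/Q_1) ⇒ ∂Q_1/∂P_2 = ε·Q_1/P_2 = -0.84 × 599/39 ≈ -12.90.

-12.90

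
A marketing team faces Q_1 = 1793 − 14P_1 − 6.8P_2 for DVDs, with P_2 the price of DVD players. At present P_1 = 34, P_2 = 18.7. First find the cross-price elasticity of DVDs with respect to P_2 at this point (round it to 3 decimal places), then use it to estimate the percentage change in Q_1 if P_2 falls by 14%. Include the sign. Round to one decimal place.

At P_1 = 34, P_2 = 18.7: Q_1 = 1189.84.
∂Q_1/∂P_2 = -6.8.
ε = (∂Q_1/∂P_2)(P_2/Q_1) = -6.8000 × 18.7/1189.84 ≈ -0.107.
%ΔQ_1 ≈ ε × %ΔP_2 = -0.107 × (-14%) = 1.5%.

1.5%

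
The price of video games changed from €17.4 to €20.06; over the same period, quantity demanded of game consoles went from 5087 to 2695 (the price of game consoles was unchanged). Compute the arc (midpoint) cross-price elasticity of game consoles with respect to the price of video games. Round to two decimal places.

ΔQ_A = 2695 − 5087 = -2392; ΔP_B = 20.06 − 17.4 = 2.66.
Midpoints: Q̄_A = 3891.0, P̄_B = 18.73.
ε = (ΔQ_A/Q̄_A)/(ΔP_B/P̄_B) = (-2392/3891.0)/(2.66/18.73) ≈ -4.33.

-4.33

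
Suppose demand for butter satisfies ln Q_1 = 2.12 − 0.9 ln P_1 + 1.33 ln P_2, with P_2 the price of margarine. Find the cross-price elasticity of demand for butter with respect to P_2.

1.33

In a log-linear (constant-elasticity) demand function, the coefficient on ln P_2 is the cross-price elasticity.
ε = 1.33. Positive, so butter and margarine are substitutes.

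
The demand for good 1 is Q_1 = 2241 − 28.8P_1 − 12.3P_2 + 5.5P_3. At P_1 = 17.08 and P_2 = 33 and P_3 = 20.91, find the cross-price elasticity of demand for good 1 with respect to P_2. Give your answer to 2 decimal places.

-0.28

At P_1 = 17.08 and P_2 = 33 and P_3 = 20.91: Q_1 = 1458.201.
∂Q_1/∂P_2 = -12.3.
ε = (∂Q_1/∂P_2)(P_2/Q_1) = -12.3 × (33/1458.201) ≈ -0.28.
Since ε < 0, good 1 and good 2 are complements.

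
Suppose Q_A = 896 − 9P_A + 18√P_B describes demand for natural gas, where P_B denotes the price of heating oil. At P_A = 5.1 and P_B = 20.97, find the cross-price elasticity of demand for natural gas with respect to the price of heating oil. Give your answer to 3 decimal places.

At P_A = 5.1 and P_B = 20.97: Q_A = 932.527.
∂Q_A/∂P_B = 18/(2√P_B) = 18/(2√20.97) = 1.9654.
ε = (∂Q_A/∂P_B)(P_B/Q_A) = 1.9654 × (20.97/932.527) ≈ 0.044.

0.044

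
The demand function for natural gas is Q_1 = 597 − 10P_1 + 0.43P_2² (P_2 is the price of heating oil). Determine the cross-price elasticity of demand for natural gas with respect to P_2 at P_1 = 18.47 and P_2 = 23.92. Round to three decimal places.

At P_1 = 18.47 and P_2 = 23.92: Q_1 = 658.332.
∂Q_1/∂P_2 = 0.86P_2 = 0.86(23.92) = 20.5712.
ε = (∂Q_1/∂P_2)(P_2/Q_1) = 20.5712 × (23.92/658.332) ≈ 0.747.
ε > 0: substitutes.

0.747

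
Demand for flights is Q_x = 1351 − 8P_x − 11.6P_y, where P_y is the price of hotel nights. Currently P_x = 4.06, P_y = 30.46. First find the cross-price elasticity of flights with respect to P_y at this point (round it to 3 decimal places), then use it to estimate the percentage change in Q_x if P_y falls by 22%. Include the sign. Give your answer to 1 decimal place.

At P_x = 4.06, P_y = 30.46: Q_x = 965.184.
∂Q_x/∂P_y = -11.6.
ε = (∂Q_x/∂P_y)(P_y/Q_x) = -11.6000 × 30.46/965.184 ≈ -0.366.
%ΔQ_x ≈ ε × %ΔP_y = -0.366 × (-22%) = 8.1%.

8.1%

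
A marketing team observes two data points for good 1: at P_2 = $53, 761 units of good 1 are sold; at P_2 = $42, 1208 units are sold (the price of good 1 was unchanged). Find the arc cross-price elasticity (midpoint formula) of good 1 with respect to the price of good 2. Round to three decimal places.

ΔQ_1 = 1208 − 761 = 447; ΔP_2 = 42 − 53 = -11.
Midpoints: Q̄_1 = 984.5, P̄_2 = 47.50.
ε = (ΔQ_1/Q̄_1)/(ΔP_2/P̄_2) = (447/984.5)/(-11/47.50) ≈ -1.961.
ε < 0: good 1 and good 2 are complements.

-1.961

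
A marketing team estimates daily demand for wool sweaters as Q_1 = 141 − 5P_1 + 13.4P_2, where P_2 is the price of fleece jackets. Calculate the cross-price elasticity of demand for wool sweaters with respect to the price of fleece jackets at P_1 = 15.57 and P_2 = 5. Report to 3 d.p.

At P_1 = 15.57 and P_2 = 5: Q_1 = 130.15.
∂Q_1/∂P_2 = 13.4.
ε = (∂Q_1/∂P_2)(P_2/Q_1) = 13.4 × (5/130.15) ≈ 0.515.
Since ε > 0, wool sweaters and fleece jackets are substitutes.

0.515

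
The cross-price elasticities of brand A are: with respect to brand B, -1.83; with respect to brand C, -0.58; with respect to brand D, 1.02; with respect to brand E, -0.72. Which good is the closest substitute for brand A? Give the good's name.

brand D

Substitutes have ε > 0. Among the positive values, 1.02 (brand D) is largest.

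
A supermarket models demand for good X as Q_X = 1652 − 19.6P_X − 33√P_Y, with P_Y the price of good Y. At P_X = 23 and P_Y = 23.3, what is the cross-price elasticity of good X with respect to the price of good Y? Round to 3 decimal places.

-0.076

At P_X = 23 and P_Y = 23.3: Q_X = 1041.909.
∂Q_X/∂P_Y = -33/(2√P_Y) = -33/(2√23.3) = -3.4183.
ε = (∂Q_X/∂P_Y)(P_Y/Q_X) = -3.4183 × (23.3/1041.909) ≈ -0.076.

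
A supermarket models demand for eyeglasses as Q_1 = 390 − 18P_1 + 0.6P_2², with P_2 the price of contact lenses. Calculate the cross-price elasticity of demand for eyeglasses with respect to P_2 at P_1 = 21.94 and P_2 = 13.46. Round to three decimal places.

2.095

At P_1 = 21.94 and P_2 = 13.46: Q_1 = 103.783.
∂Q_1/∂P_2 = 1.2P_2 = 1.2(13.46) = 16.1520.
ε = (∂Q_1/∂P_2)(P_2/Q_1) = 16.1520 × (13.46/103.783) ≈ 2.095.
ε > 0: substitutes.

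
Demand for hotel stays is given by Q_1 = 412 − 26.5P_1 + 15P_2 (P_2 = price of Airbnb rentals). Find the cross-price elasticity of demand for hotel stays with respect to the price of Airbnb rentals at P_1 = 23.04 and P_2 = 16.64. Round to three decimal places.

At P_1 = 23.04 and P_2 = 16.64: Q_1 = 51.04.
∂Q_1/∂P_2 = 15.
ε = (∂Q_1/∂P_2)(P_2/Q_1) = 15 × (16.64/51.04) ≈ 4.890.
Since ε > 0, hotel stays and Airbnb rentals are substitutes.

4.890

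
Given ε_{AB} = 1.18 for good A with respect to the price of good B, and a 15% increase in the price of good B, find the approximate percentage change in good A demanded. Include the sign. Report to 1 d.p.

17.7%

%ΔQ ≈ ε × %ΔP of good B = 1.18 × (15%) = 17.7%.
Demand for good A rises by about 17.7%.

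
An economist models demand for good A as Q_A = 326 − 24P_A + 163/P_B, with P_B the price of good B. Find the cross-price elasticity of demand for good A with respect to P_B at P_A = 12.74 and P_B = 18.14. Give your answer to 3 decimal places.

At P_A = 12.74 and P_B = 18.14: Q_A = 29.226.
∂Q_A/∂P_B = −163/P_B² = -0.4954.
ε = (∂Q_A/∂P_B)(P_B/Q_A) = -0.4954 × (18.14/29.226) ≈ -0.307.
ε < 0: complements.

-0.307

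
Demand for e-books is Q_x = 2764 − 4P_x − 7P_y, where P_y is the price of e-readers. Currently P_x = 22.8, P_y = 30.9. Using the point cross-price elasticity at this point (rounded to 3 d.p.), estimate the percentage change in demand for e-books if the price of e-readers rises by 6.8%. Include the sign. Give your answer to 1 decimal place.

-0.6%

At P_x = 22.8, P_y = 30.9: Q_x = 2456.5.
∂Q_x/∂P_y = -7.
ε = (∂Q_x/∂P_y)(P_y/Q_x) = -7.0000 × 30.9/2456.5 ≈ -0.088.
%ΔQ_x ≈ ε × %ΔP_y = -0.088 × (6.8%) = -0.6%.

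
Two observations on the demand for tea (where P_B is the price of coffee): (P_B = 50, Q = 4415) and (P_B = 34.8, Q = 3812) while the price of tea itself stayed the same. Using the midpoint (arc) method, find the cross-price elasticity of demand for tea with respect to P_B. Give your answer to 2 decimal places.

ΔQ_A = 3812 − 4415 = -603; ΔP_B = 34.8 − 50 = -15.2.
Midpoints: Q̄_A = 4113.5, P̄_B = 42.40.
ε = (ΔQ_A/Q̄_A)/(ΔP_B/P̄_B) = (-603/4113.5)/(-15.2/42.40) ≈ 0.41.
ε > 0: tea and coffee are substitutes.

0.41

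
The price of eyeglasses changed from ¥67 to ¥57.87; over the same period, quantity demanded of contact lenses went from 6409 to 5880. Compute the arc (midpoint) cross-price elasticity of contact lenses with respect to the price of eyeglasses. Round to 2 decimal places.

0.59

ΔQ_A = 5880 − 6409 = -529; ΔP_B = 57.87 − 67 = -9.13.
Midpoints: Q̄_A = 6144.5, P̄_B = 62.44.
ε = (ΔQ_A/Q̄_A)/(ΔP_B/P̄_B) = (-529/6144.5)/(-9.13/62.44) ≈ 0.59.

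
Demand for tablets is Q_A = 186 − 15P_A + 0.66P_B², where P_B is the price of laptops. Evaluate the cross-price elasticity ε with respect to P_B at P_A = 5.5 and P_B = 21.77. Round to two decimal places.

1.50

At P_A = 5.5 and P_B = 21.77: Q_A = 416.296.
∂Q_A/∂P_B = 1.32P_B = 1.32(21.77) = 28.7364.
ε = (∂Q_A/∂P_B)(P_B/Q_A) = 28.7364 × (21.77/416.296) ≈ 1.50.
ε > 0: substitutes.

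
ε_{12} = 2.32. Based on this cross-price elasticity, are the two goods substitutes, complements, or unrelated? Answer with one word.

substitutes

ε = 2.32 > 0, so a higher price of good 2 raises demand for good 1: substitutes.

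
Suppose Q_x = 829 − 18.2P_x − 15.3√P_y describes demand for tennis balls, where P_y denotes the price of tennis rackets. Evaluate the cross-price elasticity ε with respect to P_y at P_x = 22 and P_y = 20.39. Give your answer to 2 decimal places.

At P_x = 22 and P_y = 20.39: Q_x = 359.512.
∂Q_x/∂P_y = -15.3/(2√P_y) = -15.3/(2√20.39) = -1.6942.
ε = (∂Q_x/∂P_y)(P_y/Q_x) = -1.6942 × (20.39/359.512) ≈ -0.10.
ε < 0: complements.

-0.10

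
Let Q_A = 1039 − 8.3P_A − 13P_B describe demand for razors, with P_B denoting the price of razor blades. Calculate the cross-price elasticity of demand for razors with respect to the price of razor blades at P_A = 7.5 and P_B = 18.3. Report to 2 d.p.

At P_A = 7.5 and P_B = 18.3: Q_A = 738.85.
∂Q_A/∂P_B = -13.
ε = (∂Q_A/∂P_B)(P_B/Q_A) = -13 × (18.3/738.85) ≈ -0.32.
Since ε < 0, razors and razor blades are complements.

-0.32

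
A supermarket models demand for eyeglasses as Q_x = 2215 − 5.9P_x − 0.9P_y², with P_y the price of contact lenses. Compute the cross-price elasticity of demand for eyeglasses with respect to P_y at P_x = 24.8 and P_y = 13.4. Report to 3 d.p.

At P_x = 24.8 and P_y = 13.4: Q_x = 1907.076.
∂Q_x/∂P_y = -1.8P_y = -1.8(13.4) = -24.1200.
ε = (∂Q_x/∂P_y)(P_y/Q_x) = -24.1200 × (13.4/1907.076) ≈ -0.169.
ε < 0: complements.

-0.169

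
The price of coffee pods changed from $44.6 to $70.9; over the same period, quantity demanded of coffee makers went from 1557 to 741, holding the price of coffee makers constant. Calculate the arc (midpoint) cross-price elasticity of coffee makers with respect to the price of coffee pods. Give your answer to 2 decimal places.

ΔQ_A = 741 − 1557 = -816; ΔP_B = 70.9 − 44.6 = 26.3.
Midpoints: Q̄_A = 1149.0, P̄_B = 57.75.
ε = (ΔQ_A/Q̄_A)/(ΔP_B/P̄_B) = (-816/1149.0)/(26.3/57.75) ≈ -1.56.

-1.56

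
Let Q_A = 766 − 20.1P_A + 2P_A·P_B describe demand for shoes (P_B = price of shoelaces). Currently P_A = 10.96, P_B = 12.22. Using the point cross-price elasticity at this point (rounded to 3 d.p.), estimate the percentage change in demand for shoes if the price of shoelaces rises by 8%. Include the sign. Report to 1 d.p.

At P_A = 10.96, P_B = 12.22: Q_A = 813.566.
∂Q_A/∂P_B = 2P_A = 21.9200.
ε = (∂Q_A/∂P_B)(P_B/Q_A) = 21.9200 × 12.22/813.566 ≈ 0.329.
%ΔQ_A ≈ ε × %ΔP_B = 0.329 × (8%) = 2.6%.

2.6%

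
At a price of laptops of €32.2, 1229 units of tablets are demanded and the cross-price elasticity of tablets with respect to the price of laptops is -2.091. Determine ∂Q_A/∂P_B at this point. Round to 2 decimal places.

-79.81

ε = (∂Q_A/∂P_B)·(P_B/Q_A) ⇒ ∂Q_A/∂P_B = ε·Q_A/P_B = -2.091 × 1229/32.2 ≈ -79.81.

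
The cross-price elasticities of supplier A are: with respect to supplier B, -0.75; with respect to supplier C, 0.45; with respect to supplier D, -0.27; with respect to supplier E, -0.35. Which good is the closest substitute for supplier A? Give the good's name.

Substitutes have ε > 0. Among the positive values, 0.45 (supplier C) is largest.

supplier C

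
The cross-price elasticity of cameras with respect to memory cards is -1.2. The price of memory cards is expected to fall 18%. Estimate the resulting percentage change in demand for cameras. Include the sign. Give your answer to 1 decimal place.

%ΔQ ≈ ε × %ΔP of memory cards = -1.2 × (-18%) = 21.6%.

21.6%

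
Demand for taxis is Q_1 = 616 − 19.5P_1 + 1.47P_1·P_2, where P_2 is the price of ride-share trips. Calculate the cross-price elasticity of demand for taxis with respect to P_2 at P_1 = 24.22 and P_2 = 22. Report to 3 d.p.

At P_1 = 24.22 and P_2 = 22: Q_1 = 926.985.
∂Q_1/∂P_2 = 1.47P_1 = 1.47(24.22) = 35.6034.
ε = (∂Q_1/∂P_2)(P_2/Q_1) = 35.6034 × (22/926.985) ≈ 0.845.

0.845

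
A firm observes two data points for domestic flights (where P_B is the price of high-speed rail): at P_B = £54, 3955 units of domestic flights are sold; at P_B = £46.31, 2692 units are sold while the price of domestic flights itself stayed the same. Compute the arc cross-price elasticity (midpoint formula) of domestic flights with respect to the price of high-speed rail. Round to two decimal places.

2.48

ΔQ_A = 2692 − 3955 = -1263; ΔP_B = 46.31 − 54 = -7.69.
Midpoints: Q̄_A = 3323.5, P̄_B = 50.16.
ε = (ΔQ_A/Q̄_A)/(ΔP_B/P̄_B) = (-1263/3323.5)/(-7.69/50.16) ≈ 2.48.
ε > 0: domestic flights and high-speed rail are substitutes.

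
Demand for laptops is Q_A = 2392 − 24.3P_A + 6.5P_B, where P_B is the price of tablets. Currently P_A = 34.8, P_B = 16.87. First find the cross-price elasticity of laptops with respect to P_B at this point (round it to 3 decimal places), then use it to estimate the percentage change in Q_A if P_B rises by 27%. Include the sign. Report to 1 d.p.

At P_A = 34.8, P_B = 16.87: Q_A = 1656.015.
∂Q_A/∂P_B = 6.5.
ε = (∂Q_A/∂P_B)(P_B/Q_A) = 6.5000 × 16.87/1656.015 ≈ 0.066.
%ΔQ_A ≈ ε × %ΔP_B = 0.066 × (27%) = 1.8%.

1.8%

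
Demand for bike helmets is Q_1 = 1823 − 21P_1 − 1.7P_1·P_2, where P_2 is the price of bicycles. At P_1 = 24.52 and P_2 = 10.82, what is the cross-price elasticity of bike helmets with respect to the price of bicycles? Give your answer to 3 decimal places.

-0.526

At P_1 = 24.52 and P_2 = 10.82: Q_1 = 857.059.
∂Q_1/∂P_2 = -1.7P_1 = -1.7(24.52) = -41.6840.
ε = (∂Q_1/∂P_2)(P_2/Q_1) = -41.6840 × (10.82/857.059) ≈ -0.526.
ε < 0: complements.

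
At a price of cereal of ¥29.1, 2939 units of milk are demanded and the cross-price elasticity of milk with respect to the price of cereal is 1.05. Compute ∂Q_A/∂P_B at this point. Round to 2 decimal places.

106.05

ε = (∂Q_A/∂P_B)·(P_B/Q_A) ⇒ ∂Q_A/∂P_B = ε·Q_A/P_B = 1.05 × 2939/29.1 ≈ 106.05.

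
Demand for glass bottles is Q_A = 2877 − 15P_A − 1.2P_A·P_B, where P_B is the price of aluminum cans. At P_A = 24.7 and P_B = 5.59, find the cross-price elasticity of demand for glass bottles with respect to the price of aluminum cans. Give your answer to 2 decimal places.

-0.07

At P_A = 24.7 and P_B = 5.59: Q_A = 2340.812.
∂Q_A/∂P_B = -1.2P_A = -1.2(24.7) = -29.6400.
ε = (∂Q_A/∂P_B)(P_B/Q_A) = -29.6400 × (5.59/2340.812) ≈ -0.07.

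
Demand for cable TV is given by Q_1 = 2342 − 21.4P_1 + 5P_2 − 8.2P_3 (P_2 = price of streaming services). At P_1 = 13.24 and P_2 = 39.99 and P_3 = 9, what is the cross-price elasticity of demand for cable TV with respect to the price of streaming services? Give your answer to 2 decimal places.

0.09

At P_1 = 13.24 and P_2 = 39.99 and P_3 = 9: Q_1 = 2184.814.
∂Q_1/∂P_2 = 5.
ε = (∂Q_1/∂P_2)(P_2/Q_1) = 5 × (39.99/2184.814) ≈ 0.09.
Since ε > 0, cable TV and streaming services are substitutes.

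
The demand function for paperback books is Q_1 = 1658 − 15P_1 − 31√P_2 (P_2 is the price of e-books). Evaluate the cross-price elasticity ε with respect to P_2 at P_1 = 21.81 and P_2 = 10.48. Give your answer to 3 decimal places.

-0.041

At P_1 = 21.81 and P_2 = 10.48: Q_1 = 1230.494.
∂Q_1/∂P_2 = -31/(2√P_2) = -31/(2√10.48) = -4.7880.
ε = (∂Q_1/∂P_2)(P_2/Q_1) = -4.7880 × (10.48/1230.494) ≈ -0.041.
ε < 0: complements.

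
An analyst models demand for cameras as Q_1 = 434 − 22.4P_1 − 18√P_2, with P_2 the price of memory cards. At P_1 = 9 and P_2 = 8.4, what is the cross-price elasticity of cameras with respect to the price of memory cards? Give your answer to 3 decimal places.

At P_1 = 9 and P_2 = 8.4: Q_1 = 180.231.
∂Q_1/∂P_2 = -18/(2√P_2) = -18/(2√8.4) = -3.1053.
ε = (∂Q_1/∂P_2)(P_2/Q_1) = -3.1053 × (8.4/180.231) ≈ -0.145.
ε < 0: complements.

-0.145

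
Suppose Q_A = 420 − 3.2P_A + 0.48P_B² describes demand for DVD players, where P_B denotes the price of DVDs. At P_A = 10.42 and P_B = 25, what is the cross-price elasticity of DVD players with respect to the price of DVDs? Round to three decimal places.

At P_A = 10.42 and P_B = 25: Q_A = 686.656.
∂Q_A/∂P_B = 0.96P_B = 0.96(25) = 24.0000.
ε = (∂Q_A/∂P_B)(P_B/Q_A) = 24.0000 × (25/686.656) ≈ 0.874.
ε > 0: substitutes.

0.874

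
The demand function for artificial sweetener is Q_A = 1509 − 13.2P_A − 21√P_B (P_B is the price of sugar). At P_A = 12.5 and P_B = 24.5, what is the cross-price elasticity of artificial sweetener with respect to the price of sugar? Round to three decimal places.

-0.042

At P_A = 12.5 and P_B = 24.5: Q_A = 1240.055.
∂Q_A/∂P_B = -21/(2√P_B) = -21/(2√24.5) = -2.1213.
ε = (∂Q_A/∂P_B)(P_B/Q_A) = -2.1213 × (24.5/1240.055) ≈ -0.042.
ε < 0: complements.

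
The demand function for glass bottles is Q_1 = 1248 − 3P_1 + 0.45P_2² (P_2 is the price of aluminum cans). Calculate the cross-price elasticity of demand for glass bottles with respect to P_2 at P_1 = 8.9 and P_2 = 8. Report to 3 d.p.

At P_1 = 8.9 and P_2 = 8: Q_1 = 1250.1.
∂Q_1/∂P_2 = 0.9P_2 = 0.9(8) = 7.2000.
ε = (∂Q_1/∂P_2)(P_2/Q_1) = 7.2000 × (8/1250.1) ≈ 0.046.

0.046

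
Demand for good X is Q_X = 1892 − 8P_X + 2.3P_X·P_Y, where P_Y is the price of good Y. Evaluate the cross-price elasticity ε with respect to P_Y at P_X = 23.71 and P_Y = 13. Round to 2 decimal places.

0.29

At P_X = 23.71 and P_Y = 13: Q_X = 2411.249.
∂Q_X/∂P_Y = 2.3P_X = 2.3(23.71) = 54.5330.
ε = (∂Q_X/∂P_Y)(P_Y/Q_X) = 54.5330 × (13/2411.249) ≈ 0.29.
ε > 0: substitutes.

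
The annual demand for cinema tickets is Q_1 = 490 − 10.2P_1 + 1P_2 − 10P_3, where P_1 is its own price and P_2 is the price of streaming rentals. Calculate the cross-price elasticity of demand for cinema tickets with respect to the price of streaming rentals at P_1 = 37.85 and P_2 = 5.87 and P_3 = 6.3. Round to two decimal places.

0.13

At P_1 = 37.85 and P_2 = 5.87 and P_3 = 6.3: Q_1 = 46.8.
∂Q_1/∂P_2 = 1.
ε = (∂Q_1/∂P_2)(P_2/Q_1) = 1 × (5.87/46.8) ≈ 0.13.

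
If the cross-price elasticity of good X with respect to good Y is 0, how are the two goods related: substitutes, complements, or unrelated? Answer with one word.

ε = 0: demand for good X does not respond to good Y's price; the goods are unrelated.

unrelated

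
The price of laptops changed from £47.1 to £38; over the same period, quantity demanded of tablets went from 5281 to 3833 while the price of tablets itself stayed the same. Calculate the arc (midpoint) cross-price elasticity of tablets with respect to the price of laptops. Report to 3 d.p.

1.486

ΔQ_A = 3833 − 5281 = -1448; ΔP_B = 38 − 47.1 = -9.1.
Midpoints: Q̄_A = 4557.0, P̄_B = 42.55.
ε = (ΔQ_A/Q̄_A)/(ΔP_B/P̄_B) = (-1448/4557.0)/(-9.1/42.55) ≈ 1.486.
ε > 0: tablets and laptops are substitutes.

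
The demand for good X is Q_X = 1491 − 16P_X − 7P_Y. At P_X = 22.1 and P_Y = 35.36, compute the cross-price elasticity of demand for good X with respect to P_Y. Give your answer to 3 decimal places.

-0.278

At P_X = 22.1 and P_Y = 35.36: Q_X = 889.88.
∂Q_X/∂P_Y = -7.
ε = (∂Q_X/∂P_Y)(P_Y/Q_X) = -7 × (35.36/889.88) ≈ -0.278.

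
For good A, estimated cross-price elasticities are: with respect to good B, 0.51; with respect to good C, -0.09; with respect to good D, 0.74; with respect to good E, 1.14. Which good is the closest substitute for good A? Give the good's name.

Substitutes have ε > 0. Among the positive values, 1.14 (good E) is largest.

good E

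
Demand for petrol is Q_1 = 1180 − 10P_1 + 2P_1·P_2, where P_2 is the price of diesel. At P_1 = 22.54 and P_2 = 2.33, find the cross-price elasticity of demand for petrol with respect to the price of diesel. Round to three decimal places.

At P_1 = 22.54 and P_2 = 2.33: Q_1 = 1059.636.
∂Q_1/∂P_2 = 2P_1 = 2(22.54) = 45.0800.
ε = (∂Q_1/∂P_2)(P_2/Q_1) = 45.0800 × (2.33/1059.636) ≈ 0.099.

0.099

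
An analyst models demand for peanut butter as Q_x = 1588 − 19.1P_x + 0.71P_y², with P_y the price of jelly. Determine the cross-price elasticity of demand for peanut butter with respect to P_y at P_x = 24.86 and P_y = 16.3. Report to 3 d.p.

At P_x = 24.86 and P_y = 16.3: Q_x = 1301.814.
∂Q_x/∂P_y = 1.42P_y = 1.42(16.3) = 23.1460.
ε = (∂Q_x/∂P_y)(P_y/Q_x) = 23.1460 × (16.3/1301.814) ≈ 0.290.

0.290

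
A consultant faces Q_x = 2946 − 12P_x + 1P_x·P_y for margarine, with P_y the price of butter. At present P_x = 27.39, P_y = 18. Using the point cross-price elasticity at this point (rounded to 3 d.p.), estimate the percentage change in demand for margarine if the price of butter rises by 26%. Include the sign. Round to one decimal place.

4.1%

At P_x = 27.39, P_y = 18: Q_x = 3110.34.
∂Q_x/∂P_y = 1P_x = 27.3900.
ε = (∂Q_x/∂P_y)(P_y/Q_x) = 27.3900 × 18/3110.34 ≈ 0.159.
%ΔQ_x ≈ ε × %ΔP_y = 0.159 × (26%) = 4.1%.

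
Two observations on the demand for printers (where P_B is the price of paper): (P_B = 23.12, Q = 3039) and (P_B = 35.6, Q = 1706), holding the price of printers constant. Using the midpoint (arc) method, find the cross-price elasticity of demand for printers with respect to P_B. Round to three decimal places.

ΔQ_A = 1706 − 3039 = -1333; ΔP_B = 35.6 − 23.12 = 12.48.
Midpoints: Q̄_A = 2372.5, P̄_B = 29.36.
ε = (ΔQ_A/Q̄_A)/(ΔP_B/P̄_B) = (-1333/2372.5)/(12.48/29.36) ≈ -1.322.

-1.322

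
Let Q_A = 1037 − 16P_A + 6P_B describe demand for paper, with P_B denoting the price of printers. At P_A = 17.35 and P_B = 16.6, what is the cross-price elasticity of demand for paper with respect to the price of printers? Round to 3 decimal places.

At P_A = 17.35 and P_B = 16.6: Q_A = 859.
∂Q_A/∂P_B = 6.
ε = (∂Q_A/∂P_B)(P_B/Q_A) = 6 × (16.6/859) ≈ 0.116.

0.116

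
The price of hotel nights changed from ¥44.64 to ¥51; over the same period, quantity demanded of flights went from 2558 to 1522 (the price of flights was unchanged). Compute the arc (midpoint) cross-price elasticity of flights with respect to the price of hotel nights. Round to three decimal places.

ΔQ_A = 1522 − 2558 = -1036; ΔP_B = 51 − 44.64 = 6.36.
Midpoints: Q̄_A = 2040.0, P̄_B = 47.82.
ε = (ΔQ_A/Q̄_A)/(ΔP_B/P̄_B) = (-1036/2040.0)/(6.36/47.82) ≈ -3.818.
ε < 0: flights and hotel nights are complements.

-3.818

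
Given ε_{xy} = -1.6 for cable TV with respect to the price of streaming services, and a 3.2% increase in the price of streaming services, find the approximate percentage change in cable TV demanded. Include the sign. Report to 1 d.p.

-5.1%

%ΔQ ≈ ε × %ΔP of streaming services = -1.6 × (3.2%) = -5.1%.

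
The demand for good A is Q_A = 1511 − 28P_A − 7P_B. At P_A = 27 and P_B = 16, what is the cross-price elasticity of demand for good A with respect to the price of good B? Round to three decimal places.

-0.174

At P_A = 27 and P_B = 16: Q_A = 643.
∂Q_A/∂P_B = -7.
ε = (∂Q_A/∂P_B)(P_B/Q_A) = -7 × (16/643) ≈ -0.174.
Since ε < 0, good A and good B are complements.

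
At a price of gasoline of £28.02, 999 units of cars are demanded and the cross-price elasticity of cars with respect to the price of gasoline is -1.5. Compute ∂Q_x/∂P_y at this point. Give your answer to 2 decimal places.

ε = (∂Q_x/∂P_y)·(P_y/Q_x) ⇒ ∂Q_x/∂P_y = ε·Q_x/P_y = -1.5 × 999/28.02 ≈ -53.48.

-53.48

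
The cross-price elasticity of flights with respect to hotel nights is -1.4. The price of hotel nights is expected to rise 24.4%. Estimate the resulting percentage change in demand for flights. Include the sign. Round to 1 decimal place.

%ΔQ ≈ ε × %ΔP of hotel nights = -1.4 × (24.4%) = -34.2%.
Demand for flights falls by about 34.2%.

-34.2%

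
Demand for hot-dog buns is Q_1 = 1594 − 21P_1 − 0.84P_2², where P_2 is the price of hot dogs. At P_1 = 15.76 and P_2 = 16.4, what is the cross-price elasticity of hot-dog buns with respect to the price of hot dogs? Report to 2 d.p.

-0.44

At P_1 = 15.76 and P_2 = 16.4: Q_1 = 1037.114.
∂Q_1/∂P_2 = -1.68P_2 = -1.68(16.4) = -27.5520.
ε = (∂Q_1/∂P_2)(P_2/Q_1) = -27.5520 × (16.4/1037.114) ≈ -0.44.
ε < 0: complements.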